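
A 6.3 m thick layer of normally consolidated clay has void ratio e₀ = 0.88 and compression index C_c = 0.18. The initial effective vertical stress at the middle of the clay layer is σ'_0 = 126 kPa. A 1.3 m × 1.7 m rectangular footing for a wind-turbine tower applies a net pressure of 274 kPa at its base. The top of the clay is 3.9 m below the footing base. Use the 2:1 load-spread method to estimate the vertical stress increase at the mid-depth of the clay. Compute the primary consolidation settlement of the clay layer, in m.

S_c ≈ 0.0167 m

Mid-depth of clay below the footing base: z = 3.9 + 6.3/2 = 7.05 m.
Stress increase at mid-clay by the 2:1 spreading method:
Δσ = qBL/((B+z)(L+z)) = 274×1.3×1.7/((1.3+7.05)(1.7+7.05)) = 8.288 kPa
Final effective stress: σ'_f = σ'_0 + Δσ = 126 + 8.288 = 134.29 kPa.
Normally consolidated clay, so the full stress increment lies on the virgin compression line:
S_c = C_c·H/(1+e₀)·log₁₀(σ'_f/σ'_0) = 0.18×6.3/(1+0.88)×log₁₀(134.29/126)
    = 0.60319 × 0.027673 = 0.01669 m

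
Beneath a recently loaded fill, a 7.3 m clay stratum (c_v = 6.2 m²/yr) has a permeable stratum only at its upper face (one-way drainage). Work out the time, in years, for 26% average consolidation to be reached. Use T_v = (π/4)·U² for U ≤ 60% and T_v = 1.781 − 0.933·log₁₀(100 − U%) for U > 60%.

t ≈ 0.456 years

Drainage path length: H_d = H = 7.3 m (single drainage).
U ≤ 60%: T_v = (π/4)·U² = (π/4)×0.26² = 0.053093.
t = T_v·H_d²/c_v = 0.053093×7.3²/6.2 = 0.4563 years.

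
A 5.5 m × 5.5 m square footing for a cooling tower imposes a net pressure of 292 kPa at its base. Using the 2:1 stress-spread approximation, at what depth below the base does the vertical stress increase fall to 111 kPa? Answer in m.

2:1 spreading — at depth z the loaded area has grown by z in each plan dimension:
qB²/(B+z)² = Δσ_z ⇒ z = B(√(q/Δσ_z) − 1) = 5.5×(√(292/111) − 1) = 3.421 m

z ≈ 3.42 m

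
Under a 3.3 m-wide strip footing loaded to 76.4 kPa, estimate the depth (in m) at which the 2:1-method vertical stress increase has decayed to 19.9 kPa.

z ≈ 9.37 m

2:1 spreading — at depth z the loaded area has grown by z in each plan dimension:
qB/(B+z) = Δσ_z ⇒ z = qB/Δσ_z − B = 76.4×3.3/19.9 − 3.3 = 9.369 m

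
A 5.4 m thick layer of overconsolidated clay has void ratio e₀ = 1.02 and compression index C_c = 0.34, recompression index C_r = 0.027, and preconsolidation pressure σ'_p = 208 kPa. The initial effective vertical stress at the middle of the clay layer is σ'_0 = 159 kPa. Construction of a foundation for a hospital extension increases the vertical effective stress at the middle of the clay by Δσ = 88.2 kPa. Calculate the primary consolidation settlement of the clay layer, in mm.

S_c ≈ 76.6 mm

Final effective stress: σ'_f = 159 + 88.2 = 247.2 kPa.
σ'_f = 247.2 > σ'_p = 208 kPa, so the stress path crosses the preconsolidation pressure — recompression up to σ'_p, then virgin compression beyond:
S_c = H/(1+e₀)·[C_r·log₁₀(σ'_p/σ'_0) + C_c·log₁₀(σ'_f/σ'_p)]
    = 5.4/2.02 × [0.027×log₁₀(208/159) + 0.34×log₁₀(247.2/208)]
    = 2.6733 × [0.00315 + 0.025495] = 0.07658 m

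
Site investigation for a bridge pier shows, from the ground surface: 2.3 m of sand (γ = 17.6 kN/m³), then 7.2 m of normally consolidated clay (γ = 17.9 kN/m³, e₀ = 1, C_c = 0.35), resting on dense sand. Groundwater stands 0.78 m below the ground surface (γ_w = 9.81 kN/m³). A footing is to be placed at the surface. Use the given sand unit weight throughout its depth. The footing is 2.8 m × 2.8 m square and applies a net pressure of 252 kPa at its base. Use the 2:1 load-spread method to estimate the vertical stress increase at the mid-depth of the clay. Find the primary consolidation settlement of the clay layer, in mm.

S_c ≈ 214 mm

Mid-depth of clay below the ground surface: z = 2.3 + 7.2/2 = 5.9 m.
Total vertical stress at mid-clay: σ_v = 17.6×2.3 + 17.9×3.6 = 104.92 kPa.
Pore pressure: u = 9.81×(5.9 − 0.78) = 50.227 kPa.
Initial effective stress: σ'_0 = σ_v − u = 104.92 − 50.227 = 54.693 kPa.
Stress increase at mid-clay by the 2:1 spreading method:
Δσ = qBL/((B+z)(L+z)) = 252×2.8×2.8/((2.8+5.9)(2.8+5.9)) = 26.102 kPa
Final effective stress: σ'_f = σ'_0 + Δσ = 54.693 + 26.102 = 80.795 kPa.
Normally consolidated clay, so the full stress increment lies on the virgin compression line:
S_c = C_c·H/(1+e₀)·log₁₀(σ'_f/σ'_0) = 0.35×7.2/(1+1)×log₁₀(80.795/54.693)
    = 1.26 × 0.16945 = 0.2135 m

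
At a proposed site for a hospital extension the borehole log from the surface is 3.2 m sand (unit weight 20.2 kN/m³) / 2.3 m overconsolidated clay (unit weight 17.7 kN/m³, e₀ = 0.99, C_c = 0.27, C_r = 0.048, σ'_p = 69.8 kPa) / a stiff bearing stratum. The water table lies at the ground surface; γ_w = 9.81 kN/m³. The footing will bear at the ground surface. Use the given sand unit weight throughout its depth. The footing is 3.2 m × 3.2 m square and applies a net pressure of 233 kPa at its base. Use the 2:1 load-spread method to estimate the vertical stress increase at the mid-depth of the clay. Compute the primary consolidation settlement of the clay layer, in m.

S_c ≈ 0.0374 m

Mid-depth of clay below the ground surface: z = 3.2 + 2.3/2 = 4.35 m.
Total vertical stress at mid-clay: σ_v = 20.2×3.2 + 17.7×1.15 = 84.995 kPa.
Pore pressure: u = 9.81×(4.35 − 0) = 42.673 kPa.
Initial effective stress: σ'_0 = σ_v − u = 84.995 − 42.673 = 42.322 kPa.
Stress increase at mid-clay by the 2:1 spreading method:
Δσ = qBL/((B+z)(L+z)) = 233×3.2×3.2/((3.2+4.35)(3.2+4.35)) = 41.856 kPa
Final effective stress: σ'_f = 42.322 + 41.856 = 84.178 kPa.
σ'_f = 84.178 > σ'_p = 69.8 kPa, so the stress path crosses the preconsolidation pressure — recompression up to σ'_p, then virgin compression beyond:
S_c = H/(1+e₀)·[C_r·log₁₀(σ'_p/σ'_0) + C_c·log₁₀(σ'_f/σ'_p)]
    = 2.3/1.99 × [0.048×log₁₀(69.8/42.322) + 0.27×log₁₀(84.178/69.8)]
    = 1.1558 × [0.01043 + 0.021963] = 0.03744 m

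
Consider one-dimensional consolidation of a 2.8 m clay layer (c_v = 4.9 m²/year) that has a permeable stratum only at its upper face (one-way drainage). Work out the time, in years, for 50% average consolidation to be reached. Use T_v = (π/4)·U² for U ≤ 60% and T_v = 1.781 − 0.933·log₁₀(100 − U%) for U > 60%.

t ≈ 0.314 years

Drainage path length: H_d = H = 2.8 m (single drainage).
U ≤ 60%: T_v = (π/4)·U² = (π/4)×0.5² = 0.19635.
t = T_v·H_d²/c_v = 0.19635×2.8²/4.9 = 0.3142 years.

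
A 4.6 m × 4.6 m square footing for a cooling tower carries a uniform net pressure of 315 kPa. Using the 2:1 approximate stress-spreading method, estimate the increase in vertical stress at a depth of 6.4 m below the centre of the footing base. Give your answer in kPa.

By the 2:1 method the load spreads at 1 horizontal : 2 vertical, so at depth z the loaded area has grown by z in each plan dimension:
Δσ = qBL/((B+z)(L+z)) = 315×4.6×4.6/((4.6+6.4)(4.6+6.4)) = 55.086 kPa

Δσ_z ≈ 55.1 kPa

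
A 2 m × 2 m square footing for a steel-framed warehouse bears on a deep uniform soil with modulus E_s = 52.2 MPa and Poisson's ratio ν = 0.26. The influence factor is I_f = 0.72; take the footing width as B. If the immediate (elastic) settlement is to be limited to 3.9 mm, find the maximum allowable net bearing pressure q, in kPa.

q ≈ 152 kPa

E_s = 52.2 MPa = 52200 kPa.
S_e = q·B·(1−ν²)/E_s · I_f  ⇒  q = S_e·E_s / (B·(1−ν²)·I_f).
q = 0.0039 × 52200 / (2 × 0.9324 × 0.72) = 151.6 kPa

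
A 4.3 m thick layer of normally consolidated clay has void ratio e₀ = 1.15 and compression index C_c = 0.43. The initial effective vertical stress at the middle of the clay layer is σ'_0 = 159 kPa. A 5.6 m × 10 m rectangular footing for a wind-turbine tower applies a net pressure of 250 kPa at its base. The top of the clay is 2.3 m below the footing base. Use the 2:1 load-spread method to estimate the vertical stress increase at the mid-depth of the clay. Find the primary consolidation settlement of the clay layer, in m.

S_c ≈ 0.177 m

Mid-depth of clay below the footing base: z = 2.3 + 4.3/2 = 4.45 m.
Stress increase at mid-clay by the 2:1 spreading method:
Δσ = qBL/((B+z)(L+z)) = 250×5.6×10/((5.6+4.45)(10+4.45)) = 96.404 kPa
Final effective stress: σ'_f = σ'_0 + Δσ = 159 + 96.404 = 255.4 kPa.
Normally consolidated clay, so the full stress increment lies on the virgin compression line:
S_c = C_c·H/(1+e₀)·log₁₀(σ'_f/σ'_0) = 0.43×4.3/(1+1.15)×log₁₀(255.4/159)
    = 0.86 × 0.20582 = 0.177 m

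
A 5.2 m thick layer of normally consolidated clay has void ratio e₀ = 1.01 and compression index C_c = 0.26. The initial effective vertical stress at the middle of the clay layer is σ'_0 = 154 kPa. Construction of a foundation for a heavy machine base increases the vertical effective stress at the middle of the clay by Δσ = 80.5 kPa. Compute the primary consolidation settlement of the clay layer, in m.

Final effective stress: σ'_f = σ'_0 + Δσ = 154 + 80.5 = 234.5 kPa.
Normally consolidated clay, so the full stress increment lies on the virgin compression line:
S_c = C_c·H/(1+e₀)·log₁₀(σ'_f/σ'_0) = 0.26×5.2/(1+1.01)×log₁₀(234.5/154)
    = 0.67264 × 0.18262 = 0.1228 m

S_c ≈ 0.123 m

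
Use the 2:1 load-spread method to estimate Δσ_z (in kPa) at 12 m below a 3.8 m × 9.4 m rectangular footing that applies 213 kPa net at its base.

By the 2:1 method the load spreads at 1 horizontal : 2 vertical, so at depth z the loaded area has grown by z in each plan dimension:
Δσ = qBL/((B+z)(L+z)) = 213×3.8×9.4/((3.8+12)(9.4+12)) = 22.502 kPa

Δσ_z ≈ 22.5 kPa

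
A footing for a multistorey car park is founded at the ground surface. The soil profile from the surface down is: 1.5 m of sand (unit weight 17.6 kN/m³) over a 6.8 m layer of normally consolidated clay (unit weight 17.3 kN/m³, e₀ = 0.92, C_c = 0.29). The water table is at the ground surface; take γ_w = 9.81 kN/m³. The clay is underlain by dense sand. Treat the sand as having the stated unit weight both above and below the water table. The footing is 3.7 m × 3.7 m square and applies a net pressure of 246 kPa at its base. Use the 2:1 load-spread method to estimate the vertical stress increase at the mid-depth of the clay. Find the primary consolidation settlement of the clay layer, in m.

S_c ≈ 0.357 m

Mid-depth of clay below the ground surface: z = 1.5 + 6.8/2 = 4.9 m.
Total vertical stress at mid-clay: σ_v = 17.6×1.5 + 17.3×3.4 = 85.22 kPa.
Pore pressure: u = 9.81×(4.9 − 0) = 48.069 kPa.
Initial effective stress: σ'_0 = σ_v − u = 85.22 − 48.069 = 37.151 kPa.
Stress increase at mid-clay by the 2:1 spreading method:
Δσ = qBL/((B+z)(L+z)) = 246×3.7×3.7/((3.7+4.9)(3.7+4.9)) = 45.535 kPa
Final effective stress: σ'_f = σ'_0 + Δσ = 37.151 + 45.535 = 82.686 kPa.
Normally consolidated clay, so the full stress increment lies on the virgin compression line:
S_c = C_c·H/(1+e₀)·log₁₀(σ'_f/σ'_0) = 0.29×6.8/(1+0.92)×log₁₀(82.686/37.151)
    = 1.0271 × 0.34746 = 0.3569 m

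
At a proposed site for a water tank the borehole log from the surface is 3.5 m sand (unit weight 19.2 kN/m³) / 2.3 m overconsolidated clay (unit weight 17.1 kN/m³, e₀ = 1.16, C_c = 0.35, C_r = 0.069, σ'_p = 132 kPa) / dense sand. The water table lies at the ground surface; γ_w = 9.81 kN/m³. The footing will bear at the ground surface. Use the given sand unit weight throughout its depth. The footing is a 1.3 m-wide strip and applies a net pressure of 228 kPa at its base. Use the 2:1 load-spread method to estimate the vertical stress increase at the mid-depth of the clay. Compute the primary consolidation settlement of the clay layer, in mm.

S_c ≈ 25.3 mm

Mid-depth of clay below the ground surface: z = 3.5 + 2.3/2 = 4.65 m.
Total vertical stress at mid-clay: σ_v = 19.2×3.5 + 17.1×1.15 = 86.865 kPa.
Pore pressure: u = 9.81×(4.65 − 0) = 45.617 kPa.
Initial effective stress: σ'_0 = σ_v − u = 86.865 − 45.617 = 41.248 kPa.
Stress increase at mid-clay by the 2:1 spreading method:
Δσ = qB/(B+z) = 228×1.3/(1.3+4.65) = 49.815 kPa
Final effective stress: σ'_f = 41.248 + 49.815 = 91.063 kPa.
σ'_f = 91.063 ≤ σ'_p = 132 kPa, so the clay remains overconsolidated and only the recompression index applies:
S_c = C_r·H/(1+e₀)·log₁₀(σ'_f/σ'_0) = 0.069×2.3/2.16×log₁₀(91.063/41.248)
    = 0.073471 × 0.34394 = 0.02527 m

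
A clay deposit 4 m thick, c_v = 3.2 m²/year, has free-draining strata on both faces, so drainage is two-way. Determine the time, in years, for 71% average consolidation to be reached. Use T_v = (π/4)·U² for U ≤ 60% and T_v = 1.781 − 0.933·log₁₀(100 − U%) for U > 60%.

t ≈ 0.521 years

Drainage path length: H_d = H/2 = 2 m (double drainage).
U > 60%: T_v = 1.781 − 0.933·log₁₀(100 − 71) = 0.41658.
t = T_v·H_d²/c_v = 0.41658×2²/3.2 = 0.5207 years.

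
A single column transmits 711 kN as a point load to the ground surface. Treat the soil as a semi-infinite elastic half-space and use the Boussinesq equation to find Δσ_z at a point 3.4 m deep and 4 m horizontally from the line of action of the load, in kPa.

Δσ_z ≈ 3.35 kPa

Boussinesq vertical stress below a point load on an elastic half-space:
Δσ_z = 3P/(2πz²) · [1 + (r/z)²]^(−5/2)
r/z = 4/3.4 = 1.1765; [1+(r/z)²]^(−5/2) = 0.11395.
Δσ_z = 3×711/(2π×3.4²) × 0.11395 = 29.367 × 0.11395 = 3.346 kPa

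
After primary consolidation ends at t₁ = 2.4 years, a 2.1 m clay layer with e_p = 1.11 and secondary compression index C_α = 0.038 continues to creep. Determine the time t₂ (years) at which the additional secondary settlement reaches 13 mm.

t₂ ≈ 5.3 years

S_s = C_α·H/(1+e_p)·log₁₀(t₂/t₁) ⇒ log₁₀(t₂/t₁) = S_s·(1+e_p)/(C_α·H).
log₁₀(t₂/t₁) = 0.013 × (1+1.11) / (0.038×2.1) = 0.3437
t₂ = t₁ × 10^0.3437 = 2.4 × 2.207 = 5.296 years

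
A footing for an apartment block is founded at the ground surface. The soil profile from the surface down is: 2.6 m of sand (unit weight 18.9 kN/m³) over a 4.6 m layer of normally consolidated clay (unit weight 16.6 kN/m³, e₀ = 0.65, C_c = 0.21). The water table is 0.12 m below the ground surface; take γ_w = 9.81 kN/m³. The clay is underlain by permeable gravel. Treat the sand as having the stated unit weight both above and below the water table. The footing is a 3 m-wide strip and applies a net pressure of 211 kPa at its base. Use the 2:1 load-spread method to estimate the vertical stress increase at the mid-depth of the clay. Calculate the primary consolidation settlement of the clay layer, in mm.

S_c ≈ 278 mm

Mid-depth of clay below the ground surface: z = 2.6 + 4.6/2 = 4.9 m.
Total vertical stress at mid-clay: σ_v = 18.9×2.6 + 16.6×2.3 = 87.32 kPa.
Pore pressure: u = 9.81×(4.9 − 0.12) = 46.892 kPa.
Initial effective stress: σ'_0 = σ_v − u = 87.32 − 46.892 = 40.428 kPa.
Stress increase at mid-clay by the 2:1 spreading method:
Δσ = qB/(B+z) = 211×3/(3+4.9) = 80.127 kPa
Final effective stress: σ'_f = σ'_0 + Δσ = 40.428 + 80.127 = 120.55 kPa.
Normally consolidated clay, so the full stress increment lies on the virgin compression line:
S_c = C_c·H/(1+e₀)·log₁₀(σ'_f/σ'_0) = 0.21×4.6/(1+0.65)×log₁₀(120.55/40.428)
    = 0.58545 × 0.47448 = 0.2778 m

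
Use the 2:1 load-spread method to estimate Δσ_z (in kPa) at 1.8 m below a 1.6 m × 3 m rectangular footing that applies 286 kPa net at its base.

Δσ_z ≈ 84.1 kPa

By the 2:1 method the load spreads at 1 horizontal : 2 vertical, so at depth z the loaded area has grown by z in each plan dimension:
Δσ = qBL/((B+z)(L+z)) = 286×1.6×3/((1.6+1.8)(3+1.8)) = 84.118 kPa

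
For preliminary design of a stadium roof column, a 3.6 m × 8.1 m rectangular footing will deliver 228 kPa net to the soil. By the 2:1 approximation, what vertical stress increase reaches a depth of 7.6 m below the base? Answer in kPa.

By the 2:1 method the load spreads at 1 horizontal : 2 vertical, so at depth z the loaded area has grown by z in each plan dimension:
Δσ = qBL/((B+z)(L+z)) = 228×3.6×8.1/((3.6+7.6)(8.1+7.6)) = 37.81 kPa

Δσ_z ≈ 37.8 kPa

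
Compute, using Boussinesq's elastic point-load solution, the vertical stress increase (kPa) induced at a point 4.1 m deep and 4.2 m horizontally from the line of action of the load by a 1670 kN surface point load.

Δσ_z ≈ 7.89 kPa

Boussinesq vertical stress below a point load on an elastic half-space:
Δσ_z = 3P/(2πz²) · [1 + (r/z)²]^(−5/2)
r/z = 4.2/4.1 = 1.0244; [1+(r/z)²]^(−5/2) = 0.16632.
Δσ_z = 3×1670/(2π×4.1²) × 0.16632 = 47.434 × 0.16632 = 7.889 kPa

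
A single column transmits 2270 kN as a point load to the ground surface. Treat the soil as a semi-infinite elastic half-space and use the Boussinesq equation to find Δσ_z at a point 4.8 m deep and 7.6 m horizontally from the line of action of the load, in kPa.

Δσ_z ≈ 2.04 kPa

Boussinesq vertical stress below a point load on an elastic half-space:
Δσ_z = 3P/(2πz²) · [1 + (r/z)²]^(−5/2)
r/z = 7.6/4.8 = 1.5833; [1+(r/z)²]^(−5/2) = 0.043419.
Δσ_z = 3×2270/(2π×4.8²) × 0.043419 = 47.042 × 0.043419 = 2.043 kPa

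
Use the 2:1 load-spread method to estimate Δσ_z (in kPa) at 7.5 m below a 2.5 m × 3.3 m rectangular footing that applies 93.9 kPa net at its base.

Δσ_z ≈ 7.17 kPa

By the 2:1 method the load spreads at 1 horizontal : 2 vertical, so at depth z the loaded area has grown by z in each plan dimension:
Δσ = qBL/((B+z)(L+z)) = 93.9×2.5×3.3/((2.5+7.5)(3.3+7.5)) = 7.1729 kPa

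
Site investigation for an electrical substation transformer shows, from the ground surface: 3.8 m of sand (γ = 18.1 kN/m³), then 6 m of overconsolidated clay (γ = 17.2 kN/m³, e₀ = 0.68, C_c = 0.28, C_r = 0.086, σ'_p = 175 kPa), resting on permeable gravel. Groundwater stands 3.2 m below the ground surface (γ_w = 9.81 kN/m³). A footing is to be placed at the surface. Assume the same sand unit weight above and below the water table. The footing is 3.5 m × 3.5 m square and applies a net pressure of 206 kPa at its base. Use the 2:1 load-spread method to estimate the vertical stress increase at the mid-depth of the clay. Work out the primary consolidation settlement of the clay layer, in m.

S_c ≈ 0.0329 m

Mid-depth of clay below the ground surface: z = 3.8 + 6/2 = 6.8 m.
Total vertical stress at mid-clay: σ_v = 18.1×3.8 + 17.2×3 = 120.38 kPa.
Pore pressure: u = 9.81×(6.8 − 3.2) = 35.316 kPa.
Initial effective stress: σ'_0 = σ_v − u = 120.38 − 35.316 = 85.064 kPa.
Stress increase at mid-clay by the 2:1 spreading method:
Δσ = qBL/((B+z)(L+z)) = 206×3.5×3.5/((3.5+6.8)(3.5+6.8)) = 23.786 kPa
Final effective stress: σ'_f = 85.064 + 23.786 = 108.85 kPa.
σ'_f = 108.85 ≤ σ'_p = 175 kPa, so the clay remains overconsolidated and only the recompression index applies:
S_c = C_r·H/(1+e₀)·log₁₀(σ'_f/σ'_0) = 0.086×6/1.68×log₁₀(108.85/85.064)
    = 0.30714 × 0.10708 = 0.03289 m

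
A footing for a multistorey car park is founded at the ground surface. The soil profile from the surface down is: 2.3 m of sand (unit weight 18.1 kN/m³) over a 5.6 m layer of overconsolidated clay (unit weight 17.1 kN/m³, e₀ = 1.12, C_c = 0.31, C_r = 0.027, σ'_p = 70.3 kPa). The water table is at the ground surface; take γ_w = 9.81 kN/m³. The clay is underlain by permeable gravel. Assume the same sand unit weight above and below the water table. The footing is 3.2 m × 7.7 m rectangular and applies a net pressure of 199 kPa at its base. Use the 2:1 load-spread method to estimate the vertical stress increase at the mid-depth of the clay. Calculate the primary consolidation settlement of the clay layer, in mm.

S_c ≈ 88 mm

Mid-depth of clay below the ground surface: z = 2.3 + 5.6/2 = 5.1 m.
Total vertical stress at mid-clay: σ_v = 18.1×2.3 + 17.1×2.8 = 89.51 kPa.
Pore pressure: u = 9.81×(5.1 − 0) = 50.031 kPa.
Initial effective stress: σ'_0 = σ_v − u = 89.51 − 50.031 = 39.479 kPa.
Stress increase at mid-clay by the 2:1 spreading method:
Δσ = qBL/((B+z)(L+z)) = 199×3.2×7.7/((3.2+5.1)(7.7+5.1)) = 46.154 kPa
Final effective stress: σ'_f = 39.479 + 46.154 = 85.633 kPa.
σ'_f = 85.633 > σ'_p = 70.3 kPa, so the stress path crosses the preconsolidation pressure — recompression up to σ'_p, then virgin compression beyond:
S_c = H/(1+e₀)·[C_r·log₁₀(σ'_p/σ'_0) + C_c·log₁₀(σ'_f/σ'_p)]
    = 5.6/2.12 × [0.027×log₁₀(70.3/39.479) + 0.31×log₁₀(85.633/70.3)]
    = 2.6415 × [0.0067659 + 0.026563] = 0.08804 m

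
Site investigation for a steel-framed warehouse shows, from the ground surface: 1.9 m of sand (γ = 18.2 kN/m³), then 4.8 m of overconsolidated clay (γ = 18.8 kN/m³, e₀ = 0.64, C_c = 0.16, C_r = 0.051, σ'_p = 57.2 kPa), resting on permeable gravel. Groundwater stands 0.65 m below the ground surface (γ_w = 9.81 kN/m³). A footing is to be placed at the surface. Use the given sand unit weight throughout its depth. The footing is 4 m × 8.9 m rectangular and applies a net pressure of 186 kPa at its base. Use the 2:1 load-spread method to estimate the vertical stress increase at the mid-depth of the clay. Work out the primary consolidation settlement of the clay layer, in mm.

S_c ≈ 139 mm

Mid-depth of clay below the ground surface: z = 1.9 + 4.8/2 = 4.3 m.
Total vertical stress at mid-clay: σ_v = 18.2×1.9 + 18.8×2.4 = 79.7 kPa.
Pore pressure: u = 9.81×(4.3 − 0.65) = 35.806 kPa.
Initial effective stress: σ'_0 = σ_v − u = 79.7 − 35.806 = 43.894 kPa.
Stress increase at mid-clay by the 2:1 spreading method:
Δσ = qBL/((B+z)(L+z)) = 186×4×8.9/((4+4.3)(8.9+4.3)) = 60.438 kPa
Final effective stress: σ'_f = 43.894 + 60.438 = 104.33 kPa.
σ'_f = 104.33 > σ'_p = 57.2 kPa, so the stress path crosses the preconsolidation pressure — recompression up to σ'_p, then virgin compression beyond:
S_c = H/(1+e₀)·[C_r·log₁₀(σ'_p/σ'_0) + C_c·log₁₀(σ'_f/σ'_p)]
    = 4.8/1.64 × [0.051×log₁₀(57.2/43.894) + 0.16×log₁₀(104.33/57.2)]
    = 2.9268 × [0.0058645 + 0.041762] = 0.1394 m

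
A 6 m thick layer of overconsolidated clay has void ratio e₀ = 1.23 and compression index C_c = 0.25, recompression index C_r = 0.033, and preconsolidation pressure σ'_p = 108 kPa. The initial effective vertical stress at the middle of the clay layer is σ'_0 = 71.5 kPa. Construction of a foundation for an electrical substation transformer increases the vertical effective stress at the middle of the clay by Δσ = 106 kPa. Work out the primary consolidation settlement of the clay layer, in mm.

S_c ≈ 161 mm

Final effective stress: σ'_f = 71.5 + 106 = 177.5 kPa.
σ'_f = 177.5 > σ'_p = 108 kPa, so the stress path crosses the preconsolidation pressure — recompression up to σ'_p, then virgin compression beyond:
S_c = H/(1+e₀)·[C_r·log₁₀(σ'_p/σ'_0) + C_c·log₁₀(σ'_f/σ'_p)]
    = 6/2.23 × [0.033×log₁₀(108/71.5) + 0.25×log₁₀(177.5/108)]
    = 2.6906 × [0.0059109 + 0.053944] = 0.161 m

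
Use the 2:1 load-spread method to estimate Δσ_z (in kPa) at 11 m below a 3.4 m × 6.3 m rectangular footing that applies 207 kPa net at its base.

By the 2:1 method the load spreads at 1 horizontal : 2 vertical, so at depth z the loaded area has grown by z in each plan dimension:
Δσ = qBL/((B+z)(L+z)) = 207×3.4×6.3/((3.4+11)(6.3+11)) = 17.798 kPa

Δσ_z ≈ 17.8 kPa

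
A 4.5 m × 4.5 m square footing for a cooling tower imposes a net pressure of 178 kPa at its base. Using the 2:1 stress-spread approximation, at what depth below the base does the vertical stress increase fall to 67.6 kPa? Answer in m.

z ≈ 2.8 m

2:1 spreading — at depth z the loaded area has grown by z in each plan dimension:
qB²/(B+z)² = Δσ_z ⇒ z = B(√(q/Δσ_z) − 1) = 4.5×(√(178/67.6) − 1) = 2.802 m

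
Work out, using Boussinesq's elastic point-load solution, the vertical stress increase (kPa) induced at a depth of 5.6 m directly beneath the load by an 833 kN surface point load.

Δσ_z ≈ 12.7 kPa

Boussinesq vertical stress below a point load on an elastic half-space:
Δσ_z = 3P/(2πz²) · [1 + (r/z)²]^(−5/2)
r/z = 0/5.6 = 0; [1+(r/z)²]^(−5/2) = 1.
Δσ_z = 3×833/(2π×5.6²) × 1 = 12.683 × 1 = 12.68 kPa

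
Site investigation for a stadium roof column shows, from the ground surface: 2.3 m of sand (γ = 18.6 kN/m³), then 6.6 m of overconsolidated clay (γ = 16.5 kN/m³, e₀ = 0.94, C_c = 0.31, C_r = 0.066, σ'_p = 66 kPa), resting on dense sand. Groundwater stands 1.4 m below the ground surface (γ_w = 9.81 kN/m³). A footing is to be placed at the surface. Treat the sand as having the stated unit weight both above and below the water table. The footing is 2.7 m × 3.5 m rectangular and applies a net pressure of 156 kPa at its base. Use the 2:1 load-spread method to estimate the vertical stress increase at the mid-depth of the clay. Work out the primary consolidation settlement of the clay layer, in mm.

Mid-depth of clay below the ground surface: z = 2.3 + 6.6/2 = 5.6 m.
Total vertical stress at mid-clay: σ_v = 18.6×2.3 + 16.5×3.3 = 97.23 kPa.
Pore pressure: u = 9.81×(5.6 − 1.4) = 41.202 kPa.
Initial effective stress: σ'_0 = σ_v − u = 97.23 − 41.202 = 56.028 kPa.
Stress increase at mid-clay by the 2:1 spreading method:
Δσ = qBL/((B+z)(L+z)) = 156×2.7×3.5/((2.7+5.6)(3.5+5.6)) = 19.518 kPa
Final effective stress: σ'_f = 56.028 + 19.518 = 75.546 kPa.
σ'_f = 75.546 > σ'_p = 66 kPa, so the stress path crosses the preconsolidation pressure — recompression up to σ'_p, then virgin compression beyond:
S_c = H/(1+e₀)·[C_r·log₁₀(σ'_p/σ'_0) + C_c·log₁₀(σ'_f/σ'_p)]
    = 6.6/1.94 × [0.066×log₁₀(66/56.028) + 0.31×log₁₀(75.546/66)]
    = 3.4021 × [0.0046952 + 0.018187] = 0.07785 m

S_c ≈ 77.8 mm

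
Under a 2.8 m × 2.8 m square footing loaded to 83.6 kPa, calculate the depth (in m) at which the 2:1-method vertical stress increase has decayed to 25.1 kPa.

2:1 spreading — at depth z the loaded area has grown by z in each plan dimension:
qB²/(B+z)² = Δσ_z ⇒ z = B(√(q/Δσ_z) − 1) = 2.8×(√(83.6/25.1) − 1) = 2.31 m

z ≈ 2.31 m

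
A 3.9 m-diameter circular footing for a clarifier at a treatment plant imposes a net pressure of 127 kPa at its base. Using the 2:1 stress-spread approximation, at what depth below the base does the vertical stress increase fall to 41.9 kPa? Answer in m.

2:1 spreading — at depth z the loaded area has grown by z in each plan dimension:
qD²/(D+z)² = Δσ_z ⇒ z = D(√(q/Δσ_z) − 1) = 3.9×(√(127/41.9) − 1) = 2.89 m

z ≈ 2.89 m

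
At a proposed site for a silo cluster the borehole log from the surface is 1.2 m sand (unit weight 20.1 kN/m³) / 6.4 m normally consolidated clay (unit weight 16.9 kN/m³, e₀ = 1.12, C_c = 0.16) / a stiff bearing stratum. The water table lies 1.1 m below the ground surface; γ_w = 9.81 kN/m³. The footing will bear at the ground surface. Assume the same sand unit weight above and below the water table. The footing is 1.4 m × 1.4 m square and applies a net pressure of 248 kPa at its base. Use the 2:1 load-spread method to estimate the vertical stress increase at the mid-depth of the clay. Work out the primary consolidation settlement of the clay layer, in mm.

Mid-depth of clay below the ground surface: z = 1.2 + 6.4/2 = 4.4 m.
Total vertical stress at mid-clay: σ_v = 20.1×1.2 + 16.9×3.2 = 78.2 kPa.
Pore pressure: u = 9.81×(4.4 − 1.1) = 32.373 kPa.
Initial effective stress: σ'_0 = σ_v − u = 78.2 − 32.373 = 45.827 kPa.
Stress increase at mid-clay by the 2:1 spreading method:
Δσ = qBL/((B+z)(L+z)) = 248×1.4×1.4/((1.4+4.4)(1.4+4.4)) = 14.449 kPa
Final effective stress: σ'_f = σ'_0 + Δσ = 45.827 + 14.449 = 60.276 kPa.
Normally consolidated clay, so the full stress increment lies on the virgin compression line:
S_c = C_c·H/(1+e₀)·log₁₀(σ'_f/σ'_0) = 0.16×6.4/(1+1.12)×log₁₀(60.276/45.827)
    = 0.48302 × 0.11902 = 0.05749 m

S_c ≈ 57.5 mm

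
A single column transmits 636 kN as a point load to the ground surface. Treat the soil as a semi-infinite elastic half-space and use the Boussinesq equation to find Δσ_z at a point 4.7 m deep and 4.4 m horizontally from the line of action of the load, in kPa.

Boussinesq vertical stress below a point load on an elastic half-space:
Δσ_z = 3P/(2πz²) · [1 + (r/z)²]^(−5/2)
r/z = 4.4/4.7 = 0.93617; [1+(r/z)²]^(−5/2) = 0.20734.
Δσ_z = 3×636/(2π×4.7²) × 0.20734 = 13.747 × 0.20734 = 2.85 kPa

Δσ_z ≈ 2.85 kPa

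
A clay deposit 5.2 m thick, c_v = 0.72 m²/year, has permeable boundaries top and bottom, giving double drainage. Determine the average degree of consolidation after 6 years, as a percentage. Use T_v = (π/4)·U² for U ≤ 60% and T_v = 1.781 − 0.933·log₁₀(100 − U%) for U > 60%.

Drainage path length: H_d = H/2 = 2.6 m (double drainage).
T_v = c_v·t/H_d² = 0.72×6/2.6² = 0.63905.
T_v = 0.63905 corresponds to the U > 60% branch:
U = 1 − 10^((1.781 − T_v)/0.933)/100 = 0.8325

U ≈ 83.3 %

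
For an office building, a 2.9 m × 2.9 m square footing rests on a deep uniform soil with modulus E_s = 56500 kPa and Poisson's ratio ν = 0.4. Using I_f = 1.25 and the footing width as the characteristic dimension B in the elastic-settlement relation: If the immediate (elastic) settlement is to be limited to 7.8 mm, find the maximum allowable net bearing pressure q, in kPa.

q ≈ 145 kPa

S_e = q·B·(1−ν²)/E_s · I_f  ⇒  q = S_e·E_s / (B·(1−ν²)·I_f).
q = 0.0078 × 56500 / (2.9 × 0.84 × 1.25) = 144.7 kPa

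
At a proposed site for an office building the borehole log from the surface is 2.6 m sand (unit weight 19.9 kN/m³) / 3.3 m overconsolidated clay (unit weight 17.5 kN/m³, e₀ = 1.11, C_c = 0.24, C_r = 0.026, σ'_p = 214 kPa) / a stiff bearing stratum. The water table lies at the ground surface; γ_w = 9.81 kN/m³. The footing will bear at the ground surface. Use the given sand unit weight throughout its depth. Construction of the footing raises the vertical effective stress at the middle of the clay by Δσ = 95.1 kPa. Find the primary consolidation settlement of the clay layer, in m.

Mid-depth of clay below the ground surface: z = 2.6 + 3.3/2 = 4.25 m.
Total vertical stress at mid-clay: σ_v = 19.9×2.6 + 17.5×1.65 = 80.615 kPa.
Pore pressure: u = 9.81×(4.25 − 0) = 41.693 kPa.
Initial effective stress: σ'_0 = σ_v − u = 80.615 − 41.693 = 38.922 kPa.
Final effective stress: σ'_f = 38.922 + 95.1 = 134.02 kPa.
σ'_f = 134.02 ≤ σ'_p = 214 kPa, so the clay remains overconsolidated and only the recompression index applies:
S_c = C_r·H/(1+e₀)·log₁₀(σ'_f/σ'_0) = 0.026×3.3/2.11×log₁₀(134.02/38.922)
    = 0.040664 × 0.53697 = 0.02184 m

S_c ≈ 0.0218 m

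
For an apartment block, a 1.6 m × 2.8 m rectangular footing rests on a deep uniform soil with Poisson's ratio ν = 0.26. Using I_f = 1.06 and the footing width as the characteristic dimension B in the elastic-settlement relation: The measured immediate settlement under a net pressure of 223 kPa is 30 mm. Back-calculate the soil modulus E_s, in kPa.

E_s ≈ 11800 kPa

S_e = q·B·(1−ν²)/E_s · I_f  ⇒  E_s = q·B·(1−ν²)·I_f / S_e.
E_s = 223 × 1.6 × 0.9324 × 1.06 / 0.03 = 11750 kPa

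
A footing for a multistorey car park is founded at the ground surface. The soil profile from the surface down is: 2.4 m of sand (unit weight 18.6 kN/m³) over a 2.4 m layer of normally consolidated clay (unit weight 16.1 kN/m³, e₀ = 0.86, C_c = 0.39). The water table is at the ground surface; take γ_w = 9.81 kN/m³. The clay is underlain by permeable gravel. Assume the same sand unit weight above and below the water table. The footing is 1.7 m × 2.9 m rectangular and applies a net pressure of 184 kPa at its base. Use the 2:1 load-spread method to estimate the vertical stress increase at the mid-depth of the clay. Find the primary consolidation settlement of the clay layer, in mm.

S_c ≈ 142 mm

Mid-depth of clay below the ground surface: z = 2.4 + 2.4/2 = 3.6 m.
Total vertical stress at mid-clay: σ_v = 18.6×2.4 + 16.1×1.2 = 63.96 kPa.
Pore pressure: u = 9.81×(3.6 − 0) = 35.316 kPa.
Initial effective stress: σ'_0 = σ_v − u = 63.96 − 35.316 = 28.644 kPa.
Stress increase at mid-clay by the 2:1 spreading method:
Δσ = qBL/((B+z)(L+z)) = 184×1.7×2.9/((1.7+3.6)(2.9+3.6)) = 26.331 kPa
Final effective stress: σ'_f = σ'_0 + Δσ = 28.644 + 26.331 = 54.975 kPa.
Normally consolidated clay, so the full stress increment lies on the virgin compression line:
S_c = C_c·H/(1+e₀)·log₁₀(σ'_f/σ'_0) = 0.39×2.4/(1+0.86)×log₁₀(54.975/28.644)
    = 0.50323 × 0.28313 = 0.1425 m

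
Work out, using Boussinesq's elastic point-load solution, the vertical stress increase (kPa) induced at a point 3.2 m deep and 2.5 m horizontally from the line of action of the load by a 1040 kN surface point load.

Boussinesq vertical stress below a point load on an elastic half-space:
Δσ_z = 3P/(2πz²) · [1 + (r/z)²]^(−5/2)
r/z = 2.5/3.2 = 0.78125; [1+(r/z)²]^(−5/2) = 0.30388.
Δσ_z = 3×1040/(2π×3.2²) × 0.30388 = 48.493 × 0.30388 = 14.74 kPa

Δσ_z ≈ 14.7 kPa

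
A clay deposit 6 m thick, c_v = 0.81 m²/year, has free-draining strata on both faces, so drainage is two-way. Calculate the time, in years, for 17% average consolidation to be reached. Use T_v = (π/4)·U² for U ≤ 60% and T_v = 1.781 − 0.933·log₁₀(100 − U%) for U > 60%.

t ≈ 0.252 years

Drainage path length: H_d = H/2 = 3 m (double drainage).
U ≤ 60%: T_v = (π/4)·U² = (π/4)×0.17² = 0.022698.
t = T_v·H_d²/c_v = 0.022698×3²/0.81 = 0.2522 years.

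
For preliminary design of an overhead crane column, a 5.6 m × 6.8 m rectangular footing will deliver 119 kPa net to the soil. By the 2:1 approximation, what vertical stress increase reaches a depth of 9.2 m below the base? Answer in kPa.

Δσ_z ≈ 19.1 kPa

By the 2:1 method the load spreads at 1 horizontal : 2 vertical, so at depth z the loaded area has grown by z in each plan dimension:
Δσ = qBL/((B+z)(L+z)) = 119×5.6×6.8/((5.6+9.2)(6.8+9.2)) = 19.136 kPa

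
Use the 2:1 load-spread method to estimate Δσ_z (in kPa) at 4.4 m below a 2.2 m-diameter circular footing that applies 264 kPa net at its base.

By the 2:1 method the load spreads at 1 horizontal : 2 vertical, so at depth z the loaded area has grown by z in each plan dimension:
Δσ ≈ qD²/(D+z)² = 264×2.2²/(2.2+4.4)² = 29.333 kPa

Δσ_z ≈ 29.3 kPa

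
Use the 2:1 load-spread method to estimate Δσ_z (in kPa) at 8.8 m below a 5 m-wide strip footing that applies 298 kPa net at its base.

Δσ_z ≈ 108 kPa

By the 2:1 method the load spreads at 1 horizontal : 2 vertical, so at depth z the loaded area has grown by z in each plan dimension:
Δσ = qB/(B+z) = 298×5/(5+8.8) = 107.97 kPa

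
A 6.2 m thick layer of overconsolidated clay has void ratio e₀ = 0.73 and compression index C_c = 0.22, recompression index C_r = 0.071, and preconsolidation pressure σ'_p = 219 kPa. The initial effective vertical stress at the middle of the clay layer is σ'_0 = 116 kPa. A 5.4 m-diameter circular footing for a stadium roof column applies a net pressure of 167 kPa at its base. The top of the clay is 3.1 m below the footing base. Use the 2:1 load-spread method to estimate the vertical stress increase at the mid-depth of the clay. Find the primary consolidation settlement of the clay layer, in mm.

Mid-depth of clay below the footing base: z = 3.1 + 6.2/2 = 6.2 m.
Stress increase at mid-clay by the 2:1 spreading method:
Δσ ≈ qD²/(D+z)² = 167×5.4²/(5.4+6.2)² = 36.19 kPa
Final effective stress: σ'_f = 116 + 36.19 = 152.19 kPa.
σ'_f = 152.19 ≤ σ'_p = 219 kPa, so the clay remains overconsolidated and only the recompression index applies:
S_c = C_r·H/(1+e₀)·log₁₀(σ'_f/σ'_0) = 0.071×6.2/1.73×log₁₀(152.19/116)
    = 0.25445 × 0.11793 = 0.03001 m

S_c ≈ 30 mm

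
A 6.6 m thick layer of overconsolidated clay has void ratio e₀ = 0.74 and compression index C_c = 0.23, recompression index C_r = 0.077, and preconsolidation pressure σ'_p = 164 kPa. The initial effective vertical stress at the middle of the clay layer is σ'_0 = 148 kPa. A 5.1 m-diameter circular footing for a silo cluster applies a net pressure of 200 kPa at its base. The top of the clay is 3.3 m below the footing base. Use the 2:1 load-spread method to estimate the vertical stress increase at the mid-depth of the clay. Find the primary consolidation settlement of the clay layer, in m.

S_c ≈ 0.0607 m

Mid-depth of clay below the footing base: z = 3.3 + 6.6/2 = 6.6 m.
Stress increase at mid-clay by the 2:1 spreading method:
Δσ ≈ qD²/(D+z)² = 200×5.1²/(5.1+6.6)² = 38.001 kPa
Final effective stress: σ'_f = 148 + 38.001 = 186 kPa.
σ'_f = 186 > σ'_p = 164 kPa, so the stress path crosses the preconsolidation pressure — recompression up to σ'_p, then virgin compression beyond:
S_c = H/(1+e₀)·[C_r·log₁₀(σ'_p/σ'_0) + C_c·log₁₀(σ'_f/σ'_p)]
    = 6.6/1.74 × [0.077×log₁₀(164/148) + 0.23×log₁₀(186/164)]
    = 3.7931 × [0.0034328 + 0.012574] = 0.06072 m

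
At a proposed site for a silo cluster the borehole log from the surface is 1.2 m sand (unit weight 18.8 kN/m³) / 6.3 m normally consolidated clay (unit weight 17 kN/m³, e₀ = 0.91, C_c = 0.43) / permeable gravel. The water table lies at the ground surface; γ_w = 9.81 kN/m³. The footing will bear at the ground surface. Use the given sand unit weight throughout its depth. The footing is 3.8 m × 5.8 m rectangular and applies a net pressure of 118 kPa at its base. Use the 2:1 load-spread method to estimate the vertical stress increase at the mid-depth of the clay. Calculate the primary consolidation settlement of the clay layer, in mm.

Mid-depth of clay below the ground surface: z = 1.2 + 6.3/2 = 4.35 m.
Total vertical stress at mid-clay: σ_v = 18.8×1.2 + 17×3.15 = 76.11 kPa.
Pore pressure: u = 9.81×(4.35 − 0) = 42.673 kPa.
Initial effective stress: σ'_0 = σ_v − u = 76.11 − 42.673 = 33.437 kPa.
Stress increase at mid-clay by the 2:1 spreading method:
Δσ = qBL/((B+z)(L+z)) = 118×3.8×5.8/((3.8+4.35)(5.8+4.35)) = 31.439 kPa
Final effective stress: σ'_f = σ'_0 + Δσ = 33.437 + 31.439 = 64.876 kPa.
Normally consolidated clay, so the full stress increment lies on the virgin compression line:
S_c = C_c·H/(1+e₀)·log₁₀(σ'_f/σ'_0) = 0.43×6.3/(1+0.91)×log₁₀(64.876/33.437)
    = 1.4183 × 0.28786 = 0.4083 m

S_c ≈ 408 mm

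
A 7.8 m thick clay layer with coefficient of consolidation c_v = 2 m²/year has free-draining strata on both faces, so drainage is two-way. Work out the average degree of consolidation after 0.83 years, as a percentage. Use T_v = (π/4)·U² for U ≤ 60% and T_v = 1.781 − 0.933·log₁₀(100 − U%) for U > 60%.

Drainage path length: H_d = H/2 = 3.9 m (double drainage).
T_v = c_v·t/H_d² = 2×0.83/3.9² = 0.10914.
T_v = 0.10914 corresponds to the U ≤ 60% branch:
U = √(4T_v/π) = 0.3728

U ≈ 37.3 %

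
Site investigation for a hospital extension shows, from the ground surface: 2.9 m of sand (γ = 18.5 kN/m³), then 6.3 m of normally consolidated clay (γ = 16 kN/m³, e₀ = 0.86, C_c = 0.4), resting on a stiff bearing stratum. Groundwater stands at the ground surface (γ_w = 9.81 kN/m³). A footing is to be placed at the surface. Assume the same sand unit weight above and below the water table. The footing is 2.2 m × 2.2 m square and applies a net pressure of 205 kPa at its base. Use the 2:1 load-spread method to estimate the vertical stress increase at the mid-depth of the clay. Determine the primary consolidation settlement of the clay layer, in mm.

Mid-depth of clay below the ground surface: z = 2.9 + 6.3/2 = 6.05 m.
Total vertical stress at mid-clay: σ_v = 18.5×2.9 + 16×3.15 = 104.05 kPa.
Pore pressure: u = 9.81×(6.05 − 0) = 59.351 kPa.
Initial effective stress: σ'_0 = σ_v − u = 104.05 − 59.351 = 44.699 kPa.
Stress increase at mid-clay by the 2:1 spreading method:
Δσ = qBL/((B+z)(L+z)) = 205×2.2×2.2/((2.2+6.05)(2.2+6.05)) = 14.578 kPa
Final effective stress: σ'_f = σ'_0 + Δσ = 44.699 + 14.578 = 59.277 kPa.
Normally consolidated clay, so the full stress increment lies on the virgin compression line:
S_c = C_c·H/(1+e₀)·log₁₀(σ'_f/σ'_0) = 0.4×6.3/(1+0.86)×log₁₀(59.277/44.699)
    = 1.3548 × 0.12259 = 0.1661 m

S_c ≈ 166 mm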